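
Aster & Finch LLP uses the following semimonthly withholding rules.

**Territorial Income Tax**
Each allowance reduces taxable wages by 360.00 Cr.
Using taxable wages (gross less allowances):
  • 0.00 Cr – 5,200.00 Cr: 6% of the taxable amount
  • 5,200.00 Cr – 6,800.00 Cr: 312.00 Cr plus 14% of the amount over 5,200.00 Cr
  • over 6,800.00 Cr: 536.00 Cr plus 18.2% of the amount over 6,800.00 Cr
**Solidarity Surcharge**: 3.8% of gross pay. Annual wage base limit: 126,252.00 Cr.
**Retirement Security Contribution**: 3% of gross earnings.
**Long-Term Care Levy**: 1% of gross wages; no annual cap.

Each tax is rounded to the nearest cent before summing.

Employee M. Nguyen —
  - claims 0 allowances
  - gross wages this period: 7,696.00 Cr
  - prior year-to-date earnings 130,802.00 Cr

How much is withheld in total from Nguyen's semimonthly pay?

1,006.91 Cr

Territorial Income Tax: taxable = 7,696.00 Cr
  536.00 Cr + 18.2% × (7,696.00 Cr − 6,800.00 Cr) = 536.00 Cr + 18.2% × 896.00 Cr = 699.07 Cr
Solidarity Surcharge: YTD 130,802.00 Cr ≥ cap 126,252.00 Cr → 0.00 Cr
Retirement Security Contribution: 3% × 7,696.00 Cr = 230.88 Cr
Long-Term Care Levy: 1% × 7,696.00 Cr = 76.96 Cr
Total: 699.07 Cr + 0.00 Cr + 230.88 Cr + 76.96 Cr = 1,006.91 Cr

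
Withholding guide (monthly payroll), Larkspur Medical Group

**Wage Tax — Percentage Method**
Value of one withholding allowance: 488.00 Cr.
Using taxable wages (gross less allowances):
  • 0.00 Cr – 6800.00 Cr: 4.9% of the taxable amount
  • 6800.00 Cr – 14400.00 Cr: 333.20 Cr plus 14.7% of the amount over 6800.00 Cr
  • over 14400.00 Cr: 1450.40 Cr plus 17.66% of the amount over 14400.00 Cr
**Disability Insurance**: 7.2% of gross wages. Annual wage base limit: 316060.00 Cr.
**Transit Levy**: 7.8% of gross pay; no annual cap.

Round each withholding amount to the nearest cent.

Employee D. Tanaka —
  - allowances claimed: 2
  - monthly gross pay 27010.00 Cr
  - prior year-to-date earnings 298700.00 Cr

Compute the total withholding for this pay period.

6861.66 Cr

Wage Tax: taxable = 27010.00 Cr − 2×488.00 Cr = 26034.00 Cr
  1450.40 Cr + 17.66% × (26034.00 Cr − 14400.00 Cr) = 1450.40 Cr + 17.66% × 11634.00 Cr = 3504.96 Cr
Disability Insurance: cap 316060.00 Cr − YTD 298700.00 Cr = 17360.00 Cr subject; 7.2% × 17360.00 Cr = 1249.92 Cr
Transit Levy: 7.8% × 27010.00 Cr = 2106.78 Cr
Total: 3504.96 Cr + 1249.92 Cr + 2106.78 Cr = 6861.66 Cr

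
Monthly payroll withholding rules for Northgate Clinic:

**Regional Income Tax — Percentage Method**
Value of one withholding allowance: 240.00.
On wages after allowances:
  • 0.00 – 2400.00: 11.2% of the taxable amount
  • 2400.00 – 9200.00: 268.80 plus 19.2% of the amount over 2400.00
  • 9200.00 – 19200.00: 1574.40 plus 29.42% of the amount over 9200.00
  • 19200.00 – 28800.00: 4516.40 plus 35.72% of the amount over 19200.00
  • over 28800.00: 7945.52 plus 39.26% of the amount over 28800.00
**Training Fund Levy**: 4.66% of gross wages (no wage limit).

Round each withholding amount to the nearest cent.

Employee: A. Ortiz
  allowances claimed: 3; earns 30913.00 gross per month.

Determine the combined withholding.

Regional Income Tax: taxable = 30913.00 − 3×240.00 = 30193.00
  7945.52 + 39.26% × (30193.00 − 28800.00) = 7945.52 + 39.26% × 1393.00 = 8492.41
Training Fund Levy: 4.66% × 30913.00 = 1440.55
Total: 8492.41 + 1440.55 = 9932.96

9932.96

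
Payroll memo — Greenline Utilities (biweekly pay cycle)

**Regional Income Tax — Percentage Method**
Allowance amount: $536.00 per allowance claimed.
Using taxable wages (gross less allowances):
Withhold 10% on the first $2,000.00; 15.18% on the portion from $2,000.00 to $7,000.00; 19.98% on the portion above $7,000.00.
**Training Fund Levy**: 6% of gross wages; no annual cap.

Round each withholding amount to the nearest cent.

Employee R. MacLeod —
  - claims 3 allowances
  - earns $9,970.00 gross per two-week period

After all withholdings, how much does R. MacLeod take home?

Regional Income Tax: taxable = $9,970.00 − 3×$536.00 = $8,362.00
  $959.00 + 19.98% × ($8,362.00 − $7,000.00) = $959.00 + 19.98% × $1,362.00 = $1,231.13
Training Fund Levy: 6% × $9,970.00 = $598.20
Total withheld: $1,231.13 + $598.20 = $1,829.33
Net pay: $9,970.00 − $1,829.33 = $8,140.67

$8,140.67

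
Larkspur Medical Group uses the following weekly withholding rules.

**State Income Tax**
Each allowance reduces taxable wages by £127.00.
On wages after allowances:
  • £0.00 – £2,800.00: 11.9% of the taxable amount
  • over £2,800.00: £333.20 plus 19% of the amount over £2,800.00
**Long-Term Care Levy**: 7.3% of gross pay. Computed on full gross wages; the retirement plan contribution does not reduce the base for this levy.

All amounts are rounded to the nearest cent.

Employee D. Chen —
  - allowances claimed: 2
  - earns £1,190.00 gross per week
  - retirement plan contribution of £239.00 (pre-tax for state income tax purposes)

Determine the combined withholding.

State Income Tax: taxable = £1,190.00 − £239.00 − 2×£127.00 = £697.00
  11.9% × £697.00 = £82.94
Long-Term Care Levy: 7.3% × £1,190.00 = £86.87
Total: £82.94 + £86.87 = £169.81

£169.81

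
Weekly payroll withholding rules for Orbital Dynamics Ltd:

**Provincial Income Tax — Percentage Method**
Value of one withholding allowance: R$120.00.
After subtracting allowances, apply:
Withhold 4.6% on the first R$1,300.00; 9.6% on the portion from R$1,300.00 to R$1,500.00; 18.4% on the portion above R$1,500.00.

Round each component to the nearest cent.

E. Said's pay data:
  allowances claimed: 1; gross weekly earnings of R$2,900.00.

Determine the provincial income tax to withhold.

R$314.52

Provincial Income Tax: taxable = R$2,900.00 − 1×R$120.00 = R$2,780.00
  R$79.00 + 18.4% × (R$2,780.00 − R$1,500.00) = R$79.00 + 18.4% × R$1,280.00 = R$314.52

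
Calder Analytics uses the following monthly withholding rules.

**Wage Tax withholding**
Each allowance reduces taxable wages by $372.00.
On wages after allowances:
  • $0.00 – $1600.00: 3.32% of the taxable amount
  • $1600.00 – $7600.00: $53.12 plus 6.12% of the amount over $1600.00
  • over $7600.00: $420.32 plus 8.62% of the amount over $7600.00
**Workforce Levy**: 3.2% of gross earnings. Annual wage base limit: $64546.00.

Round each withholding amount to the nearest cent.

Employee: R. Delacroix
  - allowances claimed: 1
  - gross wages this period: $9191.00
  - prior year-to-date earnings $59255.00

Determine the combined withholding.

$694.71

Wage Tax: taxable = $9191.00 − 1×$372.00 = $8819.00
  $420.32 + 8.62% × ($8819.00 − $7600.00) = $420.32 + 8.62% × $1219.00 = $525.40
Workforce Levy: cap $64546.00 − YTD $59255.00 = $5291.00 subject; 3.2% × $5291.00 = $169.31
Total: $525.40 + $169.31 = $694.71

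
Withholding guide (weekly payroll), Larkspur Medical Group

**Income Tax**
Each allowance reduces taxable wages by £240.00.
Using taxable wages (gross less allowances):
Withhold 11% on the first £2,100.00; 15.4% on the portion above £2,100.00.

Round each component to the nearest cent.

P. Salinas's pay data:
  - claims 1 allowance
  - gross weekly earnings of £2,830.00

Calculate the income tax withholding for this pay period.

Income Tax: taxable = £2,830.00 − 1×£240.00 = £2,590.00
  £231.00 + 15.4% × (£2,590.00 − £2,100.00) = £231.00 + 15.4% × £490.00 = £306.46

£306.46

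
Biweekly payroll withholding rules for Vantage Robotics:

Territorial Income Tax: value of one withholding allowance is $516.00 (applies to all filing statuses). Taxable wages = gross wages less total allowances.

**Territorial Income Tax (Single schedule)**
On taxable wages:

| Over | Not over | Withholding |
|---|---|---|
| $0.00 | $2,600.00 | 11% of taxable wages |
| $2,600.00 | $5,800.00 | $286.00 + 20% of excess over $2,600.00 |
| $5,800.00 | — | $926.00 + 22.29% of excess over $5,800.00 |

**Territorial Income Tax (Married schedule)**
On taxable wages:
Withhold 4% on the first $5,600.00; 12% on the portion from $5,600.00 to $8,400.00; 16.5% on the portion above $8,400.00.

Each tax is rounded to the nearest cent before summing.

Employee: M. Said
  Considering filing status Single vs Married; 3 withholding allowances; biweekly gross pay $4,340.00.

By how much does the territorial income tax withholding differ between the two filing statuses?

$212.72

Territorial Income Tax (Single): taxable = $4,340.00 − 3×$516.00 = $2,792.00
  $286.00 + 20% × ($2,792.00 − $2,600.00) = $286.00 + 20% × $192.00 = $324.40
Territorial Income Tax (Married): taxable = $4,340.00 − 3×$516.00 = $2,792.00
  4% × $2,792.00 = $111.68
Difference: |$324.40 − $111.68| = $212.72 (higher under Single)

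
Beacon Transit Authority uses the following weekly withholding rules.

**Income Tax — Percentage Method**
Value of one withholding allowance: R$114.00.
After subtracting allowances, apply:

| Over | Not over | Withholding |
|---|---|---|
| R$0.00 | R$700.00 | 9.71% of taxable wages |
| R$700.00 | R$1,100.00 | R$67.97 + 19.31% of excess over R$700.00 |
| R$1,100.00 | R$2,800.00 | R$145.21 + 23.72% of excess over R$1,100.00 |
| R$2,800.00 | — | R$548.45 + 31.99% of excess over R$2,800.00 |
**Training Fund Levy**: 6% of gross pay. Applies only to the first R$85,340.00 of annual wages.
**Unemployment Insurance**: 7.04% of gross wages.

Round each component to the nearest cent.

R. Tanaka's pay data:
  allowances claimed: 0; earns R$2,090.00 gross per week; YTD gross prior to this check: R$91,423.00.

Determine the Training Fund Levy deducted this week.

R$0.00

Training Fund Levy: YTD R$91,423.00 ≥ cap R$85,340.00 → R$0.00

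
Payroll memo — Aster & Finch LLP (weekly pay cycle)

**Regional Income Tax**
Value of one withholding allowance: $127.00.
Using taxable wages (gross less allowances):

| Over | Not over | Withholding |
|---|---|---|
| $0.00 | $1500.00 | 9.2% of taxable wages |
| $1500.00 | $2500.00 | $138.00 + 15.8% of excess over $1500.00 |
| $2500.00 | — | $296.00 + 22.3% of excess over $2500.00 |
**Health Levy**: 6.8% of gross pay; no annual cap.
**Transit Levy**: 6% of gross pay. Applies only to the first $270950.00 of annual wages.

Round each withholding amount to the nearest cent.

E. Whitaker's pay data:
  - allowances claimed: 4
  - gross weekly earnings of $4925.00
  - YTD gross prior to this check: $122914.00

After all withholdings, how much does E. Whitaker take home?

Regional Income Tax: taxable = $4925.00 − 4×$127.00 = $4417.00
  $296.00 + 22.3% × ($4417.00 − $2500.00) = $296.00 + 22.3% × $1917.00 = $723.49
Health Levy: 6.8% × $4925.00 = $334.90
Transit Levy: 6% × $4925.00 = $295.50
Total withheld: $723.49 + $334.90 + $295.50 = $1353.89
Net pay: $4925.00 − $1353.89 = $3571.11

$3571.11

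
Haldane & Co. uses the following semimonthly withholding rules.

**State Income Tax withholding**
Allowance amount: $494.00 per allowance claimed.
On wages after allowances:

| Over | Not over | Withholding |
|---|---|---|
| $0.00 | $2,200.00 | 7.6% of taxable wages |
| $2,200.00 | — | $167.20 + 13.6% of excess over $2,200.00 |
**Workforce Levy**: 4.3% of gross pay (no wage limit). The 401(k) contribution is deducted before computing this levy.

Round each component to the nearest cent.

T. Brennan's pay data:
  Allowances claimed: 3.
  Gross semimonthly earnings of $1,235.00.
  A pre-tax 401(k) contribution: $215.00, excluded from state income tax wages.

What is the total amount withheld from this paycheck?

State Income Tax: taxable = $1,235.00 − $215.00 − 3×$494.00 = $-462.00
  Taxable ≤ 0 → $0.00
Workforce Levy: 4.3% × $1,020.00 = $43.86
Total: $0.00 + $43.86 = $43.86

$43.86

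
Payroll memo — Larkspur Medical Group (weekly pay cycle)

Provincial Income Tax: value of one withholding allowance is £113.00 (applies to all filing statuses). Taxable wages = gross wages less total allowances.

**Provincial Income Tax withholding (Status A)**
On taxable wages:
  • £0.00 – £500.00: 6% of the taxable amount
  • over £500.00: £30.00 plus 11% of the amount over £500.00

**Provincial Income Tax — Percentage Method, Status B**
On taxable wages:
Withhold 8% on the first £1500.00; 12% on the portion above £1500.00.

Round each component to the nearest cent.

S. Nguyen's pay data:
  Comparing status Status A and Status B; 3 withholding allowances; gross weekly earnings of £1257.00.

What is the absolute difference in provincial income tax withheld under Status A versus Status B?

Provincial Income Tax (Status A): taxable = £1257.00 − 3×£113.00 = £918.00
  £30.00 + 11% × (£918.00 − £500.00) = £30.00 + 11% × £418.00 = £75.98
Provincial Income Tax (Status B): taxable = £1257.00 − 3×£113.00 = £918.00
  8% × £918.00 = £73.44
Difference: |£75.98 − £73.44| = £2.54 (higher under Status A)

£2.54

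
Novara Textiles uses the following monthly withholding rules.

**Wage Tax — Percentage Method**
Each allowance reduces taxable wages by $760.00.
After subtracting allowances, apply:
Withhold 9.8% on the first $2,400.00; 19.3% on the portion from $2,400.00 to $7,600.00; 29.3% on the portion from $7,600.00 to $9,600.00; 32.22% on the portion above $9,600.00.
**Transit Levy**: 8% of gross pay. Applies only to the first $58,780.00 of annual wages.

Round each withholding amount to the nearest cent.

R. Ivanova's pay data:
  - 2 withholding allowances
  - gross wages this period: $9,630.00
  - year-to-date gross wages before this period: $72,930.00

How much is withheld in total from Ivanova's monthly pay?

Wage Tax: taxable = $9,630.00 − 2×$760.00 = $8,110.00
  $1,238.80 + 29.3% × ($8,110.00 − $7,600.00) = $1,238.80 + 29.3% × $510.00 = $1,388.23
Transit Levy: YTD $72,930.00 ≥ cap $58,780.00 → $0.00
Total: $1,388.23 + $0.00 = $1,388.23

$1,388.23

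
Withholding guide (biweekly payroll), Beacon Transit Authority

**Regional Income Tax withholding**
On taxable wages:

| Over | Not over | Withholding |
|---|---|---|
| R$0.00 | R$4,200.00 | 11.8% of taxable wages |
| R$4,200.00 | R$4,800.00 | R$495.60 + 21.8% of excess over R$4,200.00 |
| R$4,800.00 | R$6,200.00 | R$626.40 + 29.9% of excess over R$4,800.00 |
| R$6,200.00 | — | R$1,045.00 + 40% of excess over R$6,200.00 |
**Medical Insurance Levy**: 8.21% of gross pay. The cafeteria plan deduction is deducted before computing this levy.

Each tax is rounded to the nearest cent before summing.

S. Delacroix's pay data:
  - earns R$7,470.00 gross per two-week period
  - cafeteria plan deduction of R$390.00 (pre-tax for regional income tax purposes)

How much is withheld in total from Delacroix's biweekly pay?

Regional Income Tax: taxable = R$7,470.00 − R$390.00 = R$7,080.00
  R$1,045.00 + 40% × (R$7,080.00 − R$6,200.00) = R$1,045.00 + 40% × R$880.00 = R$1,397.00
Medical Insurance Levy: 8.21% × R$7,080.00 = R$581.27
Total: R$1,397.00 + R$581.27 = R$1,978.27

R$1,978.27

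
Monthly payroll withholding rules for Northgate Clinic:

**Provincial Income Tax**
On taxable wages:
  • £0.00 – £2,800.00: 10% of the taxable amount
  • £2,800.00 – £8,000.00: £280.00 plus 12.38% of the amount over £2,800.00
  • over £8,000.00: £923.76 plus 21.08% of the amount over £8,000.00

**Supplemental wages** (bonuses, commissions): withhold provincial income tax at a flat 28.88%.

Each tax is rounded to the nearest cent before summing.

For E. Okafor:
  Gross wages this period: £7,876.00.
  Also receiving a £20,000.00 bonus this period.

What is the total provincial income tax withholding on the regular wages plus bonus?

Provincial Income Tax: taxable = £7,876.00
  £280.00 + 12.38% × (£7,876.00 − £2,800.00) = £280.00 + 12.38% × £5,076.00 = £908.41
Supplemental (28.88% flat on bonus): 28.88% × £20,000.00 = £5,776.00
Total provincial income tax: £908.41 + £5,776.00 = £6,684.41

£6,684.41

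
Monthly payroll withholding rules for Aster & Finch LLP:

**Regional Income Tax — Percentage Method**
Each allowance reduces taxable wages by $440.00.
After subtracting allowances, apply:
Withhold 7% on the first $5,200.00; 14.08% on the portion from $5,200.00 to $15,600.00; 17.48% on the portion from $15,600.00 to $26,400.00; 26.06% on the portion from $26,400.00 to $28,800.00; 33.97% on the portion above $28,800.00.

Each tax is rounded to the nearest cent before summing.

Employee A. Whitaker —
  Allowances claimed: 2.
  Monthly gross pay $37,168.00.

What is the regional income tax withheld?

$6,885.27

Regional Income Tax: taxable = $37,168.00 − 2×$440.00 = $36,288.00
  $4,341.60 + 33.97% × ($36,288.00 − $28,800.00) = $4,341.60 + 33.97% × $7,488.00 = $6,885.27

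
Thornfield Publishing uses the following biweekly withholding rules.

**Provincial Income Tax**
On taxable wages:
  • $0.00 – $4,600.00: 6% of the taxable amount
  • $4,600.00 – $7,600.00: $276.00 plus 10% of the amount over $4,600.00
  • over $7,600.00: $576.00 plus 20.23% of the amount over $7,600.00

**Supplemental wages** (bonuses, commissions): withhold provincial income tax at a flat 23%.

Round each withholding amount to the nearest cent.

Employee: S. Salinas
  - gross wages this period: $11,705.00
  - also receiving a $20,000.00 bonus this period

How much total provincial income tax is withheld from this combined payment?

$6,006.44

Provincial Income Tax: taxable = $11,705.00
  $576.00 + 20.23% × ($11,705.00 − $7,600.00) = $576.00 + 20.23% × $4,105.00 = $1,406.44
Supplemental (23% flat on bonus): 23% × $20,000.00 = $4,600.00
Total provincial income tax: $1,406.44 + $4,600.00 = $6,006.44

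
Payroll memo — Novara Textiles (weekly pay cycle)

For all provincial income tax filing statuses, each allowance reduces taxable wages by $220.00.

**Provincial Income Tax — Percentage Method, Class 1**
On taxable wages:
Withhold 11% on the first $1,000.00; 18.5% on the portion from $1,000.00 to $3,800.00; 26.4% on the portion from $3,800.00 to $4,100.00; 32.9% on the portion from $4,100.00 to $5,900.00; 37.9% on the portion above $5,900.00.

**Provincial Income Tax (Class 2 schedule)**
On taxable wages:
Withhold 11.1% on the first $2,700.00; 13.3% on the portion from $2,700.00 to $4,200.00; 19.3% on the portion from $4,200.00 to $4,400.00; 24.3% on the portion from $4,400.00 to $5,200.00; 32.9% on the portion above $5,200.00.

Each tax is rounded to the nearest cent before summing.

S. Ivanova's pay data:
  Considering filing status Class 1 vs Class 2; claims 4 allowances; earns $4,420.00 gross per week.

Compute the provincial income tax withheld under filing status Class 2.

$411.42

Provincial Income Tax (Class 2): taxable = $4,420.00 − 4×$220.00 = $3,540.00
  $299.70 + 13.3% × ($3,540.00 − $2,700.00) = $299.70 + 13.3% × $840.00 = $411.42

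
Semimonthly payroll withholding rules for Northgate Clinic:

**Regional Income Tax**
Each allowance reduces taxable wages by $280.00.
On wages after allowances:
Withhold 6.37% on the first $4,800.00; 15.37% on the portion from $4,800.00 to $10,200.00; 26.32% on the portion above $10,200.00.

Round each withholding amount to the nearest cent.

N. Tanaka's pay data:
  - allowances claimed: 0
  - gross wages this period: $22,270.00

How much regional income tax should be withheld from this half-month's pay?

Regional Income Tax: taxable = $22,270.00
  $1,135.74 + 26.32% × ($22,270.00 − $10,200.00) = $1,135.74 + 26.32% × $12,070.00 = $4,312.56

$4,312.56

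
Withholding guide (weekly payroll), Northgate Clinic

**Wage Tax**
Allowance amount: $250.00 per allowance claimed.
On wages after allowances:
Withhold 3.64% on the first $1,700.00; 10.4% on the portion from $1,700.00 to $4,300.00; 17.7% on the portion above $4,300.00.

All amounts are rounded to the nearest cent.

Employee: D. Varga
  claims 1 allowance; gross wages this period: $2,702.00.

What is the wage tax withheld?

Wage Tax: taxable = $2,702.00 − 1×$250.00 = $2,452.00
  $61.88 + 10.4% × ($2,452.00 − $1,700.00) = $61.88 + 10.4% × $752.00 = $140.09

$140.09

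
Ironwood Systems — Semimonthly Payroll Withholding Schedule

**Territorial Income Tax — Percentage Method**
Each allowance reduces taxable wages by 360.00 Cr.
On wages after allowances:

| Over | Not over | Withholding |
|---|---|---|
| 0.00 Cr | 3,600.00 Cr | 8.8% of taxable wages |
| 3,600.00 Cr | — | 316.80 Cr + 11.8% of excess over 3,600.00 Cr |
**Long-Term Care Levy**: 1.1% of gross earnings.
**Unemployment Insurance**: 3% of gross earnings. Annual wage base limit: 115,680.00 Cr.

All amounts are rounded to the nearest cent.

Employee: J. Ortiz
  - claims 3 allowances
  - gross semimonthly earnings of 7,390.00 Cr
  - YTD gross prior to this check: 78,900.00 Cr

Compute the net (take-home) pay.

6,450.43 Cr

Territorial Income Tax: taxable = 7,390.00 Cr − 3×360.00 Cr = 6,310.00 Cr
  316.80 Cr + 11.8% × (6,310.00 Cr − 3,600.00 Cr) = 316.80 Cr + 11.8% × 2,710.00 Cr = 636.58 Cr
Long-Term Care Levy: 1.1% × 7,390.00 Cr = 81.29 Cr
Unemployment Insurance: 3% × 7,390.00 Cr = 221.70 Cr
Total withheld: 636.58 Cr + 81.29 Cr + 221.70 Cr = 939.57 Cr
Net pay: 7,390.00 Cr − 939.57 Cr = 6,450.43 Cr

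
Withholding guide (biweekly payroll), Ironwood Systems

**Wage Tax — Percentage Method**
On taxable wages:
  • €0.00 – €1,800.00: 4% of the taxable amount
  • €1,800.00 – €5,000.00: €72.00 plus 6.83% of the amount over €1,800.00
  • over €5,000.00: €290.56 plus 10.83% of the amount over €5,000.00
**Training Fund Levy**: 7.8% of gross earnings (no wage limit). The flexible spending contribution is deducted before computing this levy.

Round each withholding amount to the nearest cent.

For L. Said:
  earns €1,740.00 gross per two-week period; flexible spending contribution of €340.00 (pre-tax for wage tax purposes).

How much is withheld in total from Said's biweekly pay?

€165.20

Wage Tax: taxable = €1,740.00 − €340.00 = €1,400.00
  4% × €1,400.00 = €56.00
Training Fund Levy: 7.8% × €1,400.00 = €109.20
Total: €56.00 + €109.20 = €165.20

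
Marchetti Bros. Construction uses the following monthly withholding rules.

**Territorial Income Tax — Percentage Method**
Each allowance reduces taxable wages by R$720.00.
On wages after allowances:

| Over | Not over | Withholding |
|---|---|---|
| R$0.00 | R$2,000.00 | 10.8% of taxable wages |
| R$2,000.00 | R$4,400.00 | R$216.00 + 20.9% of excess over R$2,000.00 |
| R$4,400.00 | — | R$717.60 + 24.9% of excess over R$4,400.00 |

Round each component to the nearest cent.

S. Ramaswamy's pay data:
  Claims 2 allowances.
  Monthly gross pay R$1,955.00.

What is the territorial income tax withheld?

R$55.62

Territorial Income Tax: taxable = R$1,955.00 − 2×R$720.00 = R$515.00
  10.8% × R$515.00 = R$55.62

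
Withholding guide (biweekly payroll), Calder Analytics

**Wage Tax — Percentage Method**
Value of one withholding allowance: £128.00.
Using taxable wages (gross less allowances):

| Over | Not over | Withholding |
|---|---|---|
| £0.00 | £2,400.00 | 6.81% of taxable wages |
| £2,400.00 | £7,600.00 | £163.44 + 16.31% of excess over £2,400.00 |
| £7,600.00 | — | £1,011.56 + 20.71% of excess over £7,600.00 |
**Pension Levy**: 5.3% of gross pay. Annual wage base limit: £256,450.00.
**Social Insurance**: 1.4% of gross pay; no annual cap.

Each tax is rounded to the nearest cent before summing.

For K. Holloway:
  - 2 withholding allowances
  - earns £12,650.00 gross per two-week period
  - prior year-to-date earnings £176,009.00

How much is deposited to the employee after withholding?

£9,798.05

Wage Tax: taxable = £12,650.00 − 2×£128.00 = £12,394.00
  £1,011.56 + 20.71% × (£12,394.00 − £7,600.00) = £1,011.56 + 20.71% × £4,794.00 = £2,004.40
Pension Levy: 5.3% × £12,650.00 = £670.45
Social Insurance: 1.4% × £12,650.00 = £177.10
Total withheld: £2,004.40 + £670.45 + £177.10 = £2,851.95
Net pay: £12,650.00 − £2,851.95 = £9,798.05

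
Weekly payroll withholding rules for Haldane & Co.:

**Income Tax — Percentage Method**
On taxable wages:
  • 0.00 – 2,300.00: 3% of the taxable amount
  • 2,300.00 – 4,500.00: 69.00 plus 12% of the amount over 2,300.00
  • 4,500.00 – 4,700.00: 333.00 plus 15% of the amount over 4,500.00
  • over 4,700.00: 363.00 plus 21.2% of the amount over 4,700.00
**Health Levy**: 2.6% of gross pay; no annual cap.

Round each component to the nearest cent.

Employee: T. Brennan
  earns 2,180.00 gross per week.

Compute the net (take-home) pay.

Income Tax: taxable = 2,180.00
  3% × 2,180.00 = 65.40
Health Levy: 2.6% × 2,180.00 = 56.68
Total withheld: 65.40 + 56.68 = 122.08
Net pay: 2,180.00 − 122.08 = 2,057.92

2,057.92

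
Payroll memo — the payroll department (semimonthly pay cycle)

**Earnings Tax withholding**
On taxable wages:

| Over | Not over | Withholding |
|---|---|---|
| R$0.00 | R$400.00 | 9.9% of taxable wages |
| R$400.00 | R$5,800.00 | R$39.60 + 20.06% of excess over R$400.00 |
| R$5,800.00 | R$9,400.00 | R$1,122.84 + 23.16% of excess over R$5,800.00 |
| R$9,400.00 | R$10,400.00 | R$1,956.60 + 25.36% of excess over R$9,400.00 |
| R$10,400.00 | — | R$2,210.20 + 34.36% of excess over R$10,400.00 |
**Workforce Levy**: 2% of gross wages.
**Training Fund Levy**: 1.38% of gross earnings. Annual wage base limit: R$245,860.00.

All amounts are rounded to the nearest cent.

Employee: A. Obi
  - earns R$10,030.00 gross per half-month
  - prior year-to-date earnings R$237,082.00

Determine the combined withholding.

R$2,438.11

Earnings Tax: taxable = R$10,030.00
  R$1,956.60 + 25.36% × (R$10,030.00 − R$9,400.00) = R$1,956.60 + 25.36% × R$630.00 = R$2,116.37
Workforce Levy: 2% × R$10,030.00 = R$200.60
Training Fund Levy: cap R$245,860.00 − YTD R$237,082.00 = R$8,778.00 subject; 1.38% × R$8,778.00 = R$121.14
Total: R$2,116.37 + R$200.60 + R$121.14 = R$2,438.11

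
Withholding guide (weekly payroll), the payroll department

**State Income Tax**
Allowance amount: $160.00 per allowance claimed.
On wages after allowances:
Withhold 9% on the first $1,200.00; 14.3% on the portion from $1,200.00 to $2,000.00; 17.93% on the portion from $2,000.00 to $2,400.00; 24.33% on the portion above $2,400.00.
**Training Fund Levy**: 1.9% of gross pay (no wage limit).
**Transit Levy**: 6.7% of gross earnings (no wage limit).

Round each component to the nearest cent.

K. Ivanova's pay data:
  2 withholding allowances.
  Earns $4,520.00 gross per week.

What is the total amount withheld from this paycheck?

$1,120.78

State Income Tax: taxable = $4,520.00 − 2×$160.00 = $4,200.00
  $294.12 + 24.33% × ($4,200.00 − $2,400.00) = $294.12 + 24.33% × $1,800.00 = $732.06
Training Fund Levy: 1.9% × $4,520.00 = $85.88
Transit Levy: 6.7% × $4,520.00 = $302.84
Total: $732.06 + $85.88 + $302.84 = $1,120.78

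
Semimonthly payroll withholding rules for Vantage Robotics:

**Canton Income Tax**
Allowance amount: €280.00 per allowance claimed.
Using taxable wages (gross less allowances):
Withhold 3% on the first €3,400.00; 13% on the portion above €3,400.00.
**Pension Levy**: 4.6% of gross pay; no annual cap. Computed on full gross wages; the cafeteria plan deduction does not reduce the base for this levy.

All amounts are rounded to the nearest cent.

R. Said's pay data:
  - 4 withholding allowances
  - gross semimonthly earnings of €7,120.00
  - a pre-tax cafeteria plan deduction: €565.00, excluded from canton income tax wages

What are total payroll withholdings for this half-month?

€694.07

Canton Income Tax: taxable = €7,120.00 − €565.00 − 4×€280.00 = €5,435.00
  €102.00 + 13% × (€5,435.00 − €3,400.00) = €102.00 + 13% × €2,035.00 = €366.55
Pension Levy: 4.6% × €7,120.00 = €327.52
Total: €366.55 + €327.52 = €694.07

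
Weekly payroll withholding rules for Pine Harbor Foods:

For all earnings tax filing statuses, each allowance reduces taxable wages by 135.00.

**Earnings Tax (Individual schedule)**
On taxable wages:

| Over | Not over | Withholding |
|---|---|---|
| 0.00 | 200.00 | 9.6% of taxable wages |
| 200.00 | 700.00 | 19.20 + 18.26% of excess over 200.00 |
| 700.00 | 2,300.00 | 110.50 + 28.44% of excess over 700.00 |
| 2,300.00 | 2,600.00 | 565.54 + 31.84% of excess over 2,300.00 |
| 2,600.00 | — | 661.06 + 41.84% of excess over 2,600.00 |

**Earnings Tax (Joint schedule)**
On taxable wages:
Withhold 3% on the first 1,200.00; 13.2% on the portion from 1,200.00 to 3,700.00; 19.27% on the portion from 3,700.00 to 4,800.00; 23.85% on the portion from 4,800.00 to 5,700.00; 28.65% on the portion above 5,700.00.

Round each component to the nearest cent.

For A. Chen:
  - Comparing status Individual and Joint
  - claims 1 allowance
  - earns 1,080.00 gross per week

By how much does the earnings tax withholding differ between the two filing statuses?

Earnings Tax (Individual): taxable = 1,080.00 − 1×135.00 = 945.00
  110.50 + 28.44% × (945.00 − 700.00) = 110.50 + 28.44% × 245.00 = 180.18
Earnings Tax (Joint): taxable = 1,080.00 − 1×135.00 = 945.00
  3% × 945.00 = 28.35
Difference: |180.18 − 28.35| = 151.83 (higher under Individual)

151.83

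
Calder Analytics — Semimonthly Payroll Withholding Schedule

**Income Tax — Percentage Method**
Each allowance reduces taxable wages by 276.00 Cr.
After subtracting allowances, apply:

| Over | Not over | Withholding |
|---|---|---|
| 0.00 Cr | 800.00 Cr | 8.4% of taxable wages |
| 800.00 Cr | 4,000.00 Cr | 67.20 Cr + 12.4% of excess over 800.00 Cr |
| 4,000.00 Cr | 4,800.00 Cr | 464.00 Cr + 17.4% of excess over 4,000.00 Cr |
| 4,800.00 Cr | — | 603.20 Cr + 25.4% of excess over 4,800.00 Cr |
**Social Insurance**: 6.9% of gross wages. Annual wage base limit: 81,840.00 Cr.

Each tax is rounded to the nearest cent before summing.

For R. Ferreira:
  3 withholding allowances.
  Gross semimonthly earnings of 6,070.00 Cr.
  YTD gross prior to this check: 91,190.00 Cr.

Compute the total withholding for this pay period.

715.47 Cr

Income Tax: taxable = 6,070.00 Cr − 3×276.00 Cr = 5,242.00 Cr
  603.20 Cr + 25.4% × (5,242.00 Cr − 4,800.00 Cr) = 603.20 Cr + 25.4% × 442.00 Cr = 715.47 Cr
Social Insurance: YTD 91,190.00 Cr ≥ cap 81,840.00 Cr → 0.00 Cr
Total: 715.47 Cr + 0.00 Cr = 715.47 Cr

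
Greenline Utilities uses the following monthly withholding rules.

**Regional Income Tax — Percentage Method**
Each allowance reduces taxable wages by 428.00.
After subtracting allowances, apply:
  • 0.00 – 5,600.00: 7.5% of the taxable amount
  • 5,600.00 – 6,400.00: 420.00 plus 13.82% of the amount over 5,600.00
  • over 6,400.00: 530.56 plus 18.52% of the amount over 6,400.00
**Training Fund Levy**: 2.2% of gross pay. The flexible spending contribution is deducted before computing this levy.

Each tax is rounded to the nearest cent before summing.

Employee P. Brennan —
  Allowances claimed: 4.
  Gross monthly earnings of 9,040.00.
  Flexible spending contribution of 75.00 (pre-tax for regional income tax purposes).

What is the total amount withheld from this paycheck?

Regional Income Tax: taxable = 9,040.00 − 75.00 − 4×428.00 = 7,253.00
  530.56 + 18.52% × (7,253.00 − 6,400.00) = 530.56 + 18.52% × 853.00 = 688.54
Training Fund Levy: 2.2% × 8,965.00 = 197.23
Total: 688.54 + 197.23 = 885.77

885.77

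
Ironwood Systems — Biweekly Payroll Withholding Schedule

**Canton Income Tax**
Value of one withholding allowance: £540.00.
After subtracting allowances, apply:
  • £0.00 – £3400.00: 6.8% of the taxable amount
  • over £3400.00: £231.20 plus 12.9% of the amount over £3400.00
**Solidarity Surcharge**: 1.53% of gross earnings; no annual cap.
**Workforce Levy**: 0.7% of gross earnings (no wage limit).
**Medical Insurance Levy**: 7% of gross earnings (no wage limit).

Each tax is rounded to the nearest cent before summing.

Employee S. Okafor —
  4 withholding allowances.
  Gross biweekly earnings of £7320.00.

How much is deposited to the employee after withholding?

£6186.12

Canton Income Tax: taxable = £7320.00 − 4×£540.00 = £5160.00
  £231.20 + 12.9% × (£5160.00 − £3400.00) = £231.20 + 12.9% × £1760.00 = £458.24
Solidarity Surcharge: 1.53% × £7320.00 = £112.00
Workforce Levy: 0.7% × £7320.00 = £51.24
Medical Insurance Levy: 7% × £7320.00 = £512.40
Total withheld: £458.24 + £112.00 + £51.24 + £512.40 = £1133.88
Net pay: £7320.00 − £1133.88 = £6186.12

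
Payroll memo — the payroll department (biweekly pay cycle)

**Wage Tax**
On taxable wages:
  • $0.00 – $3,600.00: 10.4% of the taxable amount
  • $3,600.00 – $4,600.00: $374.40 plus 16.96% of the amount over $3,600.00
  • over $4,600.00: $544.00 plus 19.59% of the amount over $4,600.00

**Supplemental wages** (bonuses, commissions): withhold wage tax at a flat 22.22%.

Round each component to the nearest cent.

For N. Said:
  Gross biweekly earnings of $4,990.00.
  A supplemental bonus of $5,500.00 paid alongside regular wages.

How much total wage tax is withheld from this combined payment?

$1,842.50

Wage Tax: taxable = $4,990.00
  $544.00 + 19.59% × ($4,990.00 − $4,600.00) = $544.00 + 19.59% × $390.00 = $620.40
Supplemental (22.22% flat on bonus): 22.22% × $5,500.00 = $1,222.10
Total wage tax: $620.40 + $1,222.10 = $1,842.50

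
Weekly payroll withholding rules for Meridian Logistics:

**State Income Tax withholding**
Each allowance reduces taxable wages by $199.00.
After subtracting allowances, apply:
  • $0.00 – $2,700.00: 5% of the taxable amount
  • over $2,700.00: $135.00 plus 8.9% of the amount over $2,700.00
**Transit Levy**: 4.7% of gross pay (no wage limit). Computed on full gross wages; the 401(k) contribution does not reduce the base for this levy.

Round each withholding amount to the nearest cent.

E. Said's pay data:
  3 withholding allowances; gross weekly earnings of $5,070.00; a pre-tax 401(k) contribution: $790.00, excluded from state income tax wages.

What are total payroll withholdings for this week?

State Income Tax: taxable = $5,070.00 − $790.00 − 3×$199.00 = $3,683.00
  $135.00 + 8.9% × ($3,683.00 − $2,700.00) = $135.00 + 8.9% × $983.00 = $222.49
Transit Levy: 4.7% × $5,070.00 = $238.29
Total: $222.49 + $238.29 = $460.78

$460.78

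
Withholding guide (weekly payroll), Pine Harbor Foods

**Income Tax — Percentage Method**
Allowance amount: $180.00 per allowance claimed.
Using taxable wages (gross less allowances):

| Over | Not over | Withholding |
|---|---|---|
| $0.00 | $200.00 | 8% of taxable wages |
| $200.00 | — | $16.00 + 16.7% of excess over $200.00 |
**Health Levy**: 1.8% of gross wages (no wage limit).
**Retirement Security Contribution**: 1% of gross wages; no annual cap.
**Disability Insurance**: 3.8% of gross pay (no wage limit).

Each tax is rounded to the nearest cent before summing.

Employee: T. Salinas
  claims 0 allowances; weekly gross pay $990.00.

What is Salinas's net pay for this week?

Income Tax: taxable = $990.00
  $16.00 + 16.7% × ($990.00 − $200.00) = $16.00 + 16.7% × $790.00 = $147.93
Health Levy: 1.8% × $990.00 = $17.82
Retirement Security Contribution: 1% × $990.00 = $9.90
Disability Insurance: 3.8% × $990.00 = $37.62
Total withheld: $147.93 + $17.82 + $9.90 + $37.62 = $213.27
Net pay: $990.00 − $213.27 = $776.73

$776.73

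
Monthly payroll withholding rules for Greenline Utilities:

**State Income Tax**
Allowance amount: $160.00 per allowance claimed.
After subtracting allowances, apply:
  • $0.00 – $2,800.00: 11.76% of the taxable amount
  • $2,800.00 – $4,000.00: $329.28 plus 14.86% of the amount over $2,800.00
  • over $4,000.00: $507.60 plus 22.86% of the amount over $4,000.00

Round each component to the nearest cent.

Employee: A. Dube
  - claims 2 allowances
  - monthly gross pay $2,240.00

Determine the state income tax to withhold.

$225.79

State Income Tax: taxable = $2,240.00 − 2×$160.00 = $1,920.00
  11.76% × $1,920.00 = $225.79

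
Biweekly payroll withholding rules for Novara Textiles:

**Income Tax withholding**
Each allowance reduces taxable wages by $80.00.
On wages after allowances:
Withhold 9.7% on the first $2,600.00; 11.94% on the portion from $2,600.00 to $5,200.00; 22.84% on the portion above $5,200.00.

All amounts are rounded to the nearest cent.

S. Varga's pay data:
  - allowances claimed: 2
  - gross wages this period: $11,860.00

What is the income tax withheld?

$2,047.24

Income Tax: taxable = $11,860.00 − 2×$80.00 = $11,700.00
  $562.64 + 22.84% × ($11,700.00 − $5,200.00) = $562.64 + 22.84% × $6,500.00 = $2,047.24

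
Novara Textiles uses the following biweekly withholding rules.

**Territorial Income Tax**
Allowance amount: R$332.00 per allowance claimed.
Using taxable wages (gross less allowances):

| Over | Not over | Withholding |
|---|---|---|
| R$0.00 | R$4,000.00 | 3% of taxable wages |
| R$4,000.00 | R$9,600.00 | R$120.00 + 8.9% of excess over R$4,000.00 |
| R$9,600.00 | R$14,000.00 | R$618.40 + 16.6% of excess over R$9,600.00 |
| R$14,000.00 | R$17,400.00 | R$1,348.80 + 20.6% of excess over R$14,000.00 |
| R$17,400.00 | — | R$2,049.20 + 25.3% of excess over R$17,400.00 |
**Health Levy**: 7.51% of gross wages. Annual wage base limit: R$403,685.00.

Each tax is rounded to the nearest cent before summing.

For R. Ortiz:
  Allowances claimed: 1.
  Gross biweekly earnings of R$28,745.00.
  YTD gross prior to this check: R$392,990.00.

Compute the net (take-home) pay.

R$23,106.32

Territorial Income Tax: taxable = R$28,745.00 − 1×R$332.00 = R$28,413.00
  R$2,049.20 + 25.3% × (R$28,413.00 − R$17,400.00) = R$2,049.20 + 25.3% × R$11,013.00 = R$4,835.49
Health Levy: cap R$403,685.00 − YTD R$392,990.00 = R$10,695.00 subject; 7.51% × R$10,695.00 = R$803.19
Total withheld: R$4,835.49 + R$803.19 = R$5,638.68
Net pay: R$28,745.00 − R$5,638.68 = R$23,106.32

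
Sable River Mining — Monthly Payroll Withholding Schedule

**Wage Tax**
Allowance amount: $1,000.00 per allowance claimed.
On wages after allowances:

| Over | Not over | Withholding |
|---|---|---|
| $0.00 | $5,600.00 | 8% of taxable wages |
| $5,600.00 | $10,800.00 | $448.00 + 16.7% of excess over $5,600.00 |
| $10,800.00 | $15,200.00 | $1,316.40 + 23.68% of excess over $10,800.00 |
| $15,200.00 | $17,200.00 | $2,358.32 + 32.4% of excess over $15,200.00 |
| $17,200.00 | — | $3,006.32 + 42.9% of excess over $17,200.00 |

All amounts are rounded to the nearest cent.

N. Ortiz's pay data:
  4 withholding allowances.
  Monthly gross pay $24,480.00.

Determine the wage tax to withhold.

Wage Tax: taxable = $24,480.00 − 4×$1,000.00 = $20,480.00
  $3,006.32 + 42.9% × ($20,480.00 − $17,200.00) = $3,006.32 + 42.9% × $3,280.00 = $4,413.44

$4,413.44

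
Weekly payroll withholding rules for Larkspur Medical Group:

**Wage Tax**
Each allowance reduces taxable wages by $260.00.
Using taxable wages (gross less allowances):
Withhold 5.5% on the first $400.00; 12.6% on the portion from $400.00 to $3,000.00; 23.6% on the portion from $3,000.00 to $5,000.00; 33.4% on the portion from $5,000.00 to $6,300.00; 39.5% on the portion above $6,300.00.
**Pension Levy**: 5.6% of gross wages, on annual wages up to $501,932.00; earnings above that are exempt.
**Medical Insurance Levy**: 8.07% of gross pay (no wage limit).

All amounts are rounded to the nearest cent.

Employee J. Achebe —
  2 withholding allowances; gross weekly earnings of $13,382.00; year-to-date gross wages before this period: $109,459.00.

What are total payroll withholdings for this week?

Wage Tax: taxable = $13,382.00 − 2×$260.00 = $12,862.00
  $1,255.80 + 39.5% × ($12,862.00 − $6,300.00) = $1,255.80 + 39.5% × $6,562.00 = $3,847.79
Pension Levy: 5.6% × $13,382.00 = $749.39
Medical Insurance Levy: 8.07% × $13,382.00 = $1,079.93
Total: $3,847.79 + $749.39 + $1,079.93 = $5,677.11

$5,677.11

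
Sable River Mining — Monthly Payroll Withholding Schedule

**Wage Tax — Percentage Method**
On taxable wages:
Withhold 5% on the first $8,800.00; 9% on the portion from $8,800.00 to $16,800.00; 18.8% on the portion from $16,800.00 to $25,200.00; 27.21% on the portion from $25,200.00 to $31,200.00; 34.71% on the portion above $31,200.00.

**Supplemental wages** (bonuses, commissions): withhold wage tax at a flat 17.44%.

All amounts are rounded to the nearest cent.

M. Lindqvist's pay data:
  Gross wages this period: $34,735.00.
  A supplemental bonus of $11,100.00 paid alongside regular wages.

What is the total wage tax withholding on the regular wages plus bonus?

Wage Tax: taxable = $34,735.00
  $4,371.80 + 34.71% × ($34,735.00 − $31,200.00) = $4,371.80 + 34.71% × $3,535.00 = $5,598.80
Supplemental (17.44% flat on bonus): 17.44% × $11,100.00 = $1,935.84
Total wage tax: $5,598.80 + $1,935.84 = $7,534.64

$7,534.64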